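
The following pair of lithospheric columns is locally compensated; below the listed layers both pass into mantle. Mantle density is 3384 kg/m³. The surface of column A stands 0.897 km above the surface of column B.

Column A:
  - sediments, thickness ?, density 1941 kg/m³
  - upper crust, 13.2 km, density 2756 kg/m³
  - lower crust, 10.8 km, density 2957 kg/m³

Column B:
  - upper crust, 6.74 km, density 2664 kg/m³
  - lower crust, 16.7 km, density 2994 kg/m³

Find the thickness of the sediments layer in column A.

1.04 km

Take the compensation level at the base of the deeper column (depth z_c below the surface of column A) and equate Σ ρ_i t_i down to z_c; mantle fills any gap and the z_c terms cancel.
Column A: x×1941 + 13.2×2756 + 10.8×2957 + (z_c − 24 − x)×3384
Column B: 0.897×0 + 6.74×2664 + 16.7×2994 + (z_c − 0.897 − 23.44)×3384
The z_c×3384 term appears on both sides and cancels. Collect the known terms of each column as K = Σ(ρt)_known − 3384 × (depth of known layers): K_A = 68314.8 − 3384×24 = −12901.2; K_B = 67955.16 − 3384×(0.897 + 23.44) = −14401.248.
Balance: K_A − x×(3384 − 1941) = K_B, so x = (K_A − K_B)/(3384 − 1941) = 1500.05/1443 = 1.04 km.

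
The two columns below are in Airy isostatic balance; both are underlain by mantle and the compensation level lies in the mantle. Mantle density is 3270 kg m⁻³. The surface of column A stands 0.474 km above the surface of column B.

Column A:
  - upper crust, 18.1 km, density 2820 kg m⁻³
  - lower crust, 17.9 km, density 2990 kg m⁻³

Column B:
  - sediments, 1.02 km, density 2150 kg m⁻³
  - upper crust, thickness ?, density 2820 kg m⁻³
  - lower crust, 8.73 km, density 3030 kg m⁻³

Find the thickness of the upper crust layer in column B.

Take the compensation level at the base of the deeper column (depth z_c below the surface of column A) and equate Σ ρ_i t_i down to z_c; mantle fills any gap and the z_c terms cancel.
Column A: 18.1×2820 + 17.9×2990 + (z_c − 36)×3270
Column B: 0.474×0 + 1.02×2150 + x×2820 + 8.73×3030 + (z_c − 0.474 − 9.75 − x)×3270
The z_c×3270 term appears on both sides and cancels. Collect the known terms of each column as K = Σ(ρt)_known − 3270 × (depth of known layers): K_A = 104563 − 3270×36 = −13157; K_B = 28644.9 − 3270×(0.474 + 9.75) = −4787.58.
Balance: K_A = K_B − x×(3270 − 2820), so x = (K_B − K_A)/(3270 − 2820) = 8369.42/450 = 18.6 km.

18.6 km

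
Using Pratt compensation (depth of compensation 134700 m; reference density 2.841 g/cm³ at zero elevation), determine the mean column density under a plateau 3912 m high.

2.76 g/cm³

Pratt balance: ρ_ref D = ρ (D + h).
ρ = ρ_ref D/(D + h) = 2.841 × 134700 m/(134700 m + 3912 m) = 2.76 g/cm³.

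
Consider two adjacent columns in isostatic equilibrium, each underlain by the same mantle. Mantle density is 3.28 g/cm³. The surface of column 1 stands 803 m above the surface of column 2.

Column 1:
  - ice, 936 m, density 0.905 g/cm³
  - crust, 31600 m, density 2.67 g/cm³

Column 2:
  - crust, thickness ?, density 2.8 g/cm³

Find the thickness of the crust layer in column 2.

Take the compensation level at the base of the deeper column (depth z_c below the surface of column 1) and equate Σ ρ_i t_i down to z_c; mantle fills any gap and the z_c terms cancel.
Column 1: 936×0.905 + 31600×2.67 + (z_c − 32536)×3.28
Column 2: 803×0 + x×2.8 + (z_c − 803 − 0 − x)×3.28
The z_c×3.28 term appears on both sides and cancels. Collect the known terms of each column as K = Σ(ρt)_known − 3.28 × (depth of known layers): K_1 = 85219.08 − 3.28×32536 = −21499; K_2 = 0 − 3.28×(803 + 0) = −2633.84.
Balance: K_1 = K_2 − x×(3.28 − 2.8), so x = (K_2 − K_1)/(3.28 − 2.8) = 18865.2/0.48 = 39300 m.

39300 m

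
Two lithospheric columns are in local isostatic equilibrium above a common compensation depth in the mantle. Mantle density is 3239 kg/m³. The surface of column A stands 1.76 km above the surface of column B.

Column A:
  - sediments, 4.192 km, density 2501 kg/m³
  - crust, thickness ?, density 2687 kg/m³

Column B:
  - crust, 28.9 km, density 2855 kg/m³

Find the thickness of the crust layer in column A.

Take the compensation level at the base of the deeper column (depth z_c below the surface of column A) and equate Σ ρ_i t_i down to z_c; mantle fills any gap and the z_c terms cancel.
Column A: 4.192×2501 + x×2687 + (z_c − 4.192 − x)×3239
Column B: 1.76×0 + 28.9×2855 + (z_c − 1.76 − 28.9)×3239
The z_c×3239 term appears on both sides and cancels. Collect the known terms of each column as K = Σ(ρt)_known − 3239 × (depth of known layers): K_A = 10484.192 − 3239×4.192 = −3093.696; K_B = 82509.5 − 3239×(1.76 + 28.9) = −16798.24.
Balance: K_A − x×(3239 − 2687) = K_B, so x = (K_A − K_B)/(3239 − 2687) = 13704.5/552 = 24.8 km.

24.8 km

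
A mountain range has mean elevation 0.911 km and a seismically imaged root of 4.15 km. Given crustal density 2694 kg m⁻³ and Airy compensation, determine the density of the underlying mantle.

3290 kg m⁻³

Airy balance: ρ_c h = (ρ_m − ρ_c) r → ρ_m = ρ_c (1 + h/r).
ρ_m = 2694 × (1 + 0.911 km/4.15 km) = 3290 kg m⁻³.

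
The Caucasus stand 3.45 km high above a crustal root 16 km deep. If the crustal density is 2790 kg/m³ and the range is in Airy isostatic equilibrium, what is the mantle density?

3390 kg/m³

Airy balance: ρ_c h = (ρ_m − ρ_c) r → ρ_m = ρ_c (1 + h/r).
ρ_m = 2790 × (1 + 3.45 km/16 km) = 3390 kg/m³.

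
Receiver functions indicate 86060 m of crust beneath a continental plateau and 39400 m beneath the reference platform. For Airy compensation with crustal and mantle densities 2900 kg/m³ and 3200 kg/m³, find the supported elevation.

4370 m

Excess crust Δ = 86060 m − 39400 m = 46660 m, split between elevation h and root r with h + r = Δ.
Airy balance ρ_c h = (ρ_m − ρ_c) r gives r = h ρ_c/(ρ_m − ρ_c), so h (1 + ρ_c/(ρ_m − ρ_c)) = Δ, i.e. h = Δ (ρ_m − ρ_c)/ρ_m.
h = 46660 m × 300/3200 = 4370 m.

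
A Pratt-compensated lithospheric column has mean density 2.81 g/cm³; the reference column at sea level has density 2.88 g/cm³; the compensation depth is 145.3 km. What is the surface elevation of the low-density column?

ρ_ref D = ρ (D + h) → h = D (ρ_ref − ρ)/ρ.
h = 145.3 km × (2.88 − 2.81)/2.81 = 3.62 km.

3.62 km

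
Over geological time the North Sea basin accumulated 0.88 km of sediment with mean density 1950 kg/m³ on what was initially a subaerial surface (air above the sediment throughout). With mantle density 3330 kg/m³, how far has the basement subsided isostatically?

0.515 km

Subaerial load: s = t ρ_sed / ρ_m = 0.88 km × 1950/3330 = 0.515 km.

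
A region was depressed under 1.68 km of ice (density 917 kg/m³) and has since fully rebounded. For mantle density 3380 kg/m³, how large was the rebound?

0.456 km

Removing the load lets mantle flow back in; uplift u satisfies ρ_ice t = ρ_m u.
u = t ρ_ice/ρ_m = 1.68 km × 917/3380 = 0.456 km.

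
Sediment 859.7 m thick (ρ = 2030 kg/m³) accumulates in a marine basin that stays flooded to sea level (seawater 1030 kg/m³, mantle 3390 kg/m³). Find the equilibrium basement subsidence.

Submarine loading: the sediment displaces seawater, and the subsidence is in turn flooded, so s (ρ_m − ρ_w) = t (ρ_sed − ρ_w).
s = 859.7 m × (2030 − 1030) / (3390 − 1030) = 364 m.

364 m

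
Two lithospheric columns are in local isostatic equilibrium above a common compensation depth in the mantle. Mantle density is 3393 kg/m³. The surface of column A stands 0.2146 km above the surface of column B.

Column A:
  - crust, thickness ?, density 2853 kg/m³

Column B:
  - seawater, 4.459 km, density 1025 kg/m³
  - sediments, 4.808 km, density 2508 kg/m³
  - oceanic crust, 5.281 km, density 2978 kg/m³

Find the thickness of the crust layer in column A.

32.8 km

Take the compensation level at the base of the deeper column (depth z_c below the surface of column A) and equate Σ ρ_i t_i down to z_c; mantle fills any gap and the z_c terms cancel.
Column A: x×2853 + (z_c − 0 − x)×3393
Column B: 0.2146×0 + 4.459×1025 + 4.808×2508 + 5.281×2978 + (z_c − 0.2146 − 14.548)×3393
The z_c×3393 term appears on both sides and cancels. Collect the known terms of each column as K = Σ(ρt)_known − 3393 × (depth of known layers): K_A = 0 − 3393×0 = 0; K_B = 32355.757 − 3393×(0.2146 + 14.548) = −17733.7448.
Balance: K_A − x×(3393 − 2853) = K_B, so x = (K_A − K_B)/(3393 − 2853) = 17733.7/540 = 32.8 km.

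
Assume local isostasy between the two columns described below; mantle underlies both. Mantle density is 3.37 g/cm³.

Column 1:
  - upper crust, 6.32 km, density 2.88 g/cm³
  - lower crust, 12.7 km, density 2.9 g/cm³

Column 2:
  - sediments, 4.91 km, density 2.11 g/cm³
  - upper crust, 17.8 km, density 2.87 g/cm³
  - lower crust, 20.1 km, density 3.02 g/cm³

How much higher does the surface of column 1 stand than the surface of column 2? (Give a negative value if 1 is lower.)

−3.87 km

For any compensation level in the mantle, the mantle terms cancel and isostasy reduces to e = (Σt_1 − Σt_2) − (Σ(ρt)_1 − Σ(ρt)_2) / ρ_m.
Σt_1 = 19.02 km; Σt_2 = 42.81 km; Σ(ρt)_1 = 55.0316; Σ(ρt)_2 = 122.1481 (in km·g/cm³).
e = (19.02 − 42.81) − (55.0316 − 122.1481) / 3.37 = −3.87 km.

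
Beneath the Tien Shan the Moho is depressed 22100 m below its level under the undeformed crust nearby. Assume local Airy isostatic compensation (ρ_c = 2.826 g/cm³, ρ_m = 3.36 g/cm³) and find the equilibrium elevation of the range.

4180 m

In Airy isostatic equilibrium: ρ_c h = (ρ_m − ρ_c) r.
h = r (ρ_m − ρ_c) / ρ_c = 22100 m × (3.36 − 2.826) / 2.826 = 4180 m.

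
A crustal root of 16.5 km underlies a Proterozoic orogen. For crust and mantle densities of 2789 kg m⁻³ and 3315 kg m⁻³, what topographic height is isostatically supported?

3.11 km

For local isostatic compensation: ρ_c h = (ρ_m − ρ_c) r.
h = r (ρ_m − ρ_c) / ρ_c = 16.5 km × (3315 − 2789) / 2789 = 3.11 km.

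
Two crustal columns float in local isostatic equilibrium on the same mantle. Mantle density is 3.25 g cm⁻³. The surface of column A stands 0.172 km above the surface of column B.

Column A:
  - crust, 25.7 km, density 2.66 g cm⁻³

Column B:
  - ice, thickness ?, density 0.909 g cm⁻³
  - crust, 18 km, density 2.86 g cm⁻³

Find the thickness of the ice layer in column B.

Take the compensation level at the base of the deeper column (depth z_c below the surface of column A) and equate Σ ρ_i t_i down to z_c; mantle fills any gap and the z_c terms cancel.
Column A: 25.7×2.66 + (z_c − 25.7)×3.25
Column B: 0.172×0 + x×0.909 + 18×2.86 + (z_c − 0.172 − 18 − x)×3.25
The z_c×3.25 term appears on both sides and cancels. Collect the known terms of each column as K = Σ(ρt)_known − 3.25 × (depth of known layers): K_A = 68.362 − 3.25×25.7 = −15.163; K_B = 51.48 − 3.25×(0.172 + 18) = −7.579.
Balance: K_A = K_B − x×(3.25 − 0.909), so x = (K_B − K_A)/(3.25 − 0.909) = 7.584/2.341 = 3.24 km.

3.24 km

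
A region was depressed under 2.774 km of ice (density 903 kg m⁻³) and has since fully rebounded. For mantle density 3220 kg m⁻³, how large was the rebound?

Removing the load lets mantle flow back in; uplift u satisfies ρ_ice t = ρ_m u.
u = t ρ_ice/ρ_m = 2.774 km × 903/3220 = 0.778 km.

0.778 km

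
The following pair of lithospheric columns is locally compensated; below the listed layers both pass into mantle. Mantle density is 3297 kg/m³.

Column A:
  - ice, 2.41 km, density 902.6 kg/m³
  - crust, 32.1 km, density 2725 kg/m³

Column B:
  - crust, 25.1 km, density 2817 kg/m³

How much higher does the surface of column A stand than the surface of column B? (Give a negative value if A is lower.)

For any compensation level in the mantle, the mantle terms cancel and isostasy reduces to e = (Σt_A − Σt_B) − (Σ(ρt)_A − Σ(ρt)_B) / ρ_m.
Σt_A = 34.51 km; Σt_B = 25.1 km; Σ(ρt)_A = 89647.766; Σ(ρt)_B = 70706.7 (in km·kg/m³).
e = (34.51 − 25.1) − (89647.766 − 70706.7) / 3297 = 3.67 km.

3.67 km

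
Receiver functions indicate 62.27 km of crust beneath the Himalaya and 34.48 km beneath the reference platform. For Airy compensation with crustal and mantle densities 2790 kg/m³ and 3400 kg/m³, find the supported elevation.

Excess crust Δ = 62.27 km − 34.48 km = 27.79 km, split between elevation h and root r with h + r = Δ.
Airy balance ρ_c h = (ρ_m − ρ_c) r gives r = h ρ_c/(ρ_m − ρ_c), so h (1 + ρ_c/(ρ_m − ρ_c)) = Δ, i.e. h = Δ (ρ_m − ρ_c)/ρ_m.
h = 27.79 km × 610/3400 = 4.99 km.

4.99 km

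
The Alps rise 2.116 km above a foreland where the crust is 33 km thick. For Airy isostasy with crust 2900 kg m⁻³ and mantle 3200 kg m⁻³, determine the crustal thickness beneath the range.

Root depth r = h ρ_c / (ρ_m − ρ_c) = 2.116 km × 2900 / 300 = 20.45 km.
Total thickness = T + h + r = 33 km + 2.116 km + 20.45 km = 55.6 km.

55.6 km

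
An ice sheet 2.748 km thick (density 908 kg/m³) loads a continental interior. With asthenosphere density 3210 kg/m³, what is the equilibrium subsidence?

0.777 km

Equating mass per unit area of the two columns: the ice load ρ_ice t is balanced by mantle displaced below, ρ_m s.
s = t ρ_ice / ρ_m = 2.748 km × 908/3210 = 0.777 km.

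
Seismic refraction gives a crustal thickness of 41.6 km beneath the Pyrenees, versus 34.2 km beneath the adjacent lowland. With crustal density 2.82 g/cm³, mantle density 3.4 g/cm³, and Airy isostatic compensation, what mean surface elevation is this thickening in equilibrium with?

Excess crust Δ = 41.6 km − 34.2 km = 7.4 km, split between elevation h and root r with h + r = Δ.
Airy balance ρ_c h = (ρ_m − ρ_c) r gives r = h ρ_c/(ρ_m − ρ_c), so h (1 + ρ_c/(ρ_m − ρ_c)) = Δ, i.e. h = Δ (ρ_m − ρ_c)/ρ_m.
h = 7.4 km × 0.58/3.4 = 1.26 km.

1.26 km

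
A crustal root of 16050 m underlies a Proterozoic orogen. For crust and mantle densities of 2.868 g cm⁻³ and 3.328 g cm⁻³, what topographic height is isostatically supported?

2570 m

For local isostatic compensation: ρ_c h = (ρ_m − ρ_c) r.
h = r (ρ_m − ρ_c) / ρ_c = 16050 m × (3.328 − 2.868) / 2.868 = 2570 m.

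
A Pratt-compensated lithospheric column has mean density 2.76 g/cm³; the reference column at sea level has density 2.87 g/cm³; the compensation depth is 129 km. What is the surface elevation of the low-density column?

5.14 km

ρ_ref D = ρ (D + h) → h = D (ρ_ref − ρ)/ρ.
h = 129 km × (2.87 − 2.76)/2.76 = 5.14 km.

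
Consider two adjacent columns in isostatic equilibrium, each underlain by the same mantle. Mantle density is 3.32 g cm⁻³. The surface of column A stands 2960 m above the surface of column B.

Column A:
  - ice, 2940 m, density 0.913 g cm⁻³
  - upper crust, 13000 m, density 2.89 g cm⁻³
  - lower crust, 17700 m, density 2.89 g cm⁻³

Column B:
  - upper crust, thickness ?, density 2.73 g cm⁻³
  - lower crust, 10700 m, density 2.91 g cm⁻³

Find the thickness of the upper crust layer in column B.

Take the compensation level at the base of the deeper column (depth z_c below the surface of column A) and equate Σ ρ_i t_i down to z_c; mantle fills any gap and the z_c terms cancel.
Column A: 2940×0.913 + 13000×2.89 + 17700×2.89 + (z_c − 33640)×3.32
Column B: 2960×0 + x×2.73 + 10700×2.91 + (z_c − 2960 − 10700 − x)×3.32
The z_c×3.32 term appears on both sides and cancels. Collect the known terms of each column as K = Σ(ρt)_known − 3.32 × (depth of known layers): K_A = 91407.22 − 3.32×33640 = −20277.58; K_B = 31137 − 3.32×(2960 + 10700) = −14214.2.
Balance: K_A = K_B − x×(3.32 − 2.73), so x = (K_B − K_A)/(3.32 − 2.73) = 6063.38/0.59 = 10300 m.

10300 m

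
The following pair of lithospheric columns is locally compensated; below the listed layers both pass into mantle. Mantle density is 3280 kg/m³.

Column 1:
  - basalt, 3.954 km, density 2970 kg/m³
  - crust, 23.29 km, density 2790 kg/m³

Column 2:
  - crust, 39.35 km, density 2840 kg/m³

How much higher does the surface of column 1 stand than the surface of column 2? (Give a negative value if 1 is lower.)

For any compensation level in the mantle, the mantle terms cancel and isostasy reduces to e = (Σt_1 − Σt_2) − (Σ(ρt)_1 − Σ(ρt)_2) / ρ_m.
Σt_1 = 27.244 km; Σt_2 = 39.35 km; Σ(ρt)_1 = 76722.48; Σ(ρt)_2 = 111754 (in km·kg/m³).
e = (27.244 − 39.35) − (76722.48 − 111754) / 3280 = −1.43 km.

−1.43 km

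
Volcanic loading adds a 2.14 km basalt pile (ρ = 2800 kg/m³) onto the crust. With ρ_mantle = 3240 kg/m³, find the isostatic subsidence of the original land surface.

Subaerial loading: s = t ρ_load / ρ_m.
s = 2.14 km × 2800/3240 = 1.85 km.

1.85 km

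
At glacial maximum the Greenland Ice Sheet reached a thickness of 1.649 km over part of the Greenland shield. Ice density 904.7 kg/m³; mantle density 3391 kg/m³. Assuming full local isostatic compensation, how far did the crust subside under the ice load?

0.44 km

For local isostatic compensation: the ice load ρ_ice t is balanced by mantle displaced below, ρ_m s.
s = t ρ_ice / ρ_m = 1.649 km × 904.7/3391 = 0.44 km.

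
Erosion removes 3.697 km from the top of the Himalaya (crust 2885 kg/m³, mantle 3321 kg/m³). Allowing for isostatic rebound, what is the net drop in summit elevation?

0.485 km

Rebound u = e ρ_c/ρ_m = 3.697 km × 2885/3321 = 3.212 km.
Net surface drop = e − u = 3.697 km − 3.212 km = e (ρ_m − ρ_c)/ρ_m = 0.485 km.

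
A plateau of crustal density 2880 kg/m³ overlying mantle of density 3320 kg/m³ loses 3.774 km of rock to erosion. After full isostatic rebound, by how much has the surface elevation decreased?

0.5 km

Rebound u = e ρ_c/ρ_m = 3.774 km × 2880/3320 = 3.274 km.
Net surface drop = e − u = 3.774 km − 3.274 km = e (ρ_m − ρ_c)/ρ_m = 0.5 km.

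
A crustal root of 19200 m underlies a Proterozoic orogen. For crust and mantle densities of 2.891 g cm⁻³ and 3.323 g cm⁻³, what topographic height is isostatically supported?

2870 m

Balancing pressure at the compensation depth: ρ_c h = (ρ_m − ρ_c) r.
h = r (ρ_m − ρ_c) / ρ_c = 19200 m × (3.323 − 2.891) / 2.891 = 2870 m.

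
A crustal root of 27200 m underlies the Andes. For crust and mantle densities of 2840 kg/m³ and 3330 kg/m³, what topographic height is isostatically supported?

4690 m

For local isostatic compensation: ρ_c h = (ρ_m − ρ_c) r.
h = r (ρ_m − ρ_c) / ρ_c = 27200 m × (3330 − 2840) / 2840 = 4690 m.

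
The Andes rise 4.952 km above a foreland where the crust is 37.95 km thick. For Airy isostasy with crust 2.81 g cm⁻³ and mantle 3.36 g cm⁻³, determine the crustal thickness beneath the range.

Root depth r = h ρ_c / (ρ_m − ρ_c) = 4.952 km × 2.81 / 0.55 = 25.3 km.
Total thickness = T + h + r = 37.95 km + 4.952 km + 25.3 km = 68.2 km.

68.2 km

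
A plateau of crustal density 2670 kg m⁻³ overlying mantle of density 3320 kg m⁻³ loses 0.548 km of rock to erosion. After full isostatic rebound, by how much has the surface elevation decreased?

Rebound u = e ρ_c/ρ_m = 0.548 km × 2670/3320 = 0.4407 km.
Net surface drop = e − u = 0.548 km − 0.4407 km = e (ρ_m − ρ_c)/ρ_m = 0.107 km.

0.107 km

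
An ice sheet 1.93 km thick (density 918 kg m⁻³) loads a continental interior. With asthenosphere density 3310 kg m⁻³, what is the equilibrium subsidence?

0.535 km

Isostatic balance requires: the ice load ρ_ice t is balanced by mantle displaced below, ρ_m s.
s = t ρ_ice / ρ_m = 1.93 km × 918/3310 = 0.535 km.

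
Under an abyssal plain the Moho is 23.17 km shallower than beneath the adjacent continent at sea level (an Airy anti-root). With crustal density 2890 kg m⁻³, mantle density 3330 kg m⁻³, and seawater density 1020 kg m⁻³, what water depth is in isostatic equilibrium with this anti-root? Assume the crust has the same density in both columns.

Replacing a thickness d of crust by seawater at the top must be balanced by replacing crust with mantle at the base: d (ρ_c − ρ_w) = a (ρ_m − ρ_c).
d = a (ρ_m − ρ_c)/(ρ_c − ρ_w) = 23.17 km × 440/1870 = 5.45 km.

5.45 km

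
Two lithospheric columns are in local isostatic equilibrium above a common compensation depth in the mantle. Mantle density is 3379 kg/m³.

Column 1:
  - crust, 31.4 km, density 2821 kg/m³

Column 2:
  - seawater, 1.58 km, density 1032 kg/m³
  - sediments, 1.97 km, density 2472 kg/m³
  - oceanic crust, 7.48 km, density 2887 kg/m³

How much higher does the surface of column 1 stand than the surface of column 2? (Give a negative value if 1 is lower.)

2.47 km

For any compensation level in the mantle, the mantle terms cancel and isostasy reduces to e = (Σt_1 − Σt_2) − (Σ(ρt)_1 − Σ(ρt)_2) / ρ_m.
Σt_1 = 31.4 km; Σt_2 = 11.03 km; Σ(ρt)_1 = 88579.4; Σ(ρt)_2 = 28095.16 (in km·kg/m³).
e = (31.4 − 11.03) − (88579.4 − 28095.16) / 3379 = 2.47 km.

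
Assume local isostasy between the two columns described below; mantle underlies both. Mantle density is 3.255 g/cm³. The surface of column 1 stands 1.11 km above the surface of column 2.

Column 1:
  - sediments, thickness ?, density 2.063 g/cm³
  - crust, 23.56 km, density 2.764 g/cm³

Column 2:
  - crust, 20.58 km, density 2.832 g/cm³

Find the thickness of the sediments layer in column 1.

Take the compensation level at the base of the deeper column (depth z_c below the surface of column 1) and equate Σ ρ_i t_i down to z_c; mantle fills any gap and the z_c terms cancel.
Column 1: x×2.063 + 23.56×2.764 + (z_c − 23.56 − x)×3.255
Column 2: 1.11×0 + 20.58×2.832 + (z_c − 1.11 − 20.58)×3.255
The z_c×3.255 term appears on both sides and cancels. Collect the known terms of each column as K = Σ(ρt)_known − 3.255 × (depth of known layers): K_1 = 65.11984 − 3.255×23.56 = −11.56796; K_2 = 58.28256 − 3.255×(1.11 + 20.58) = −12.31839.
Balance: K_1 − x×(3.255 − 2.063) = K_2, so x = (K_1 − K_2)/(3.255 − 2.063) = 0.75043/1.192 = 0.63 km.

0.63 km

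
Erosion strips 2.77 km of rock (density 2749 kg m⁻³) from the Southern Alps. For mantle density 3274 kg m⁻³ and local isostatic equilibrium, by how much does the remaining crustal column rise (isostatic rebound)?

2.33 km

Unloading: uplift u = e ρ_c/ρ_m = 2.77 km × 2749/3274 = 2.33 km.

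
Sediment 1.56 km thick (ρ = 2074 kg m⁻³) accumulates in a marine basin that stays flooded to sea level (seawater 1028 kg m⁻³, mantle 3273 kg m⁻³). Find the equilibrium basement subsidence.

Submarine loading: the sediment displaces seawater, and the subsidence is in turn flooded, so s (ρ_m − ρ_w) = t (ρ_sed − ρ_w).
s = 1.56 km × (2074 − 1028) / (3273 − 1028) = 0.727 km.

0.727 km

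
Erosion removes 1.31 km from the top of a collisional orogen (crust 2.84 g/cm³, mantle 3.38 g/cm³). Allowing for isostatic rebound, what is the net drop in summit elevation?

Rebound u = e ρ_c/ρ_m = 1.31 km × 2.84/3.38 = 1.101 km.
Net surface drop = e − u = 1.31 km − 1.101 km = e (ρ_m − ρ_c)/ρ_m = 0.209 km.

0.209 km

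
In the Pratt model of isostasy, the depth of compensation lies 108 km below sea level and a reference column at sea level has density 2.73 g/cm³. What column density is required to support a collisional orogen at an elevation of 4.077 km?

2.63 g/cm³

Pratt balance: ρ_ref D = ρ (D + h).
ρ = ρ_ref D/(D + h) = 2.73 × 108 km/(108 km + 4.077 km) = 2.63 g/cm³.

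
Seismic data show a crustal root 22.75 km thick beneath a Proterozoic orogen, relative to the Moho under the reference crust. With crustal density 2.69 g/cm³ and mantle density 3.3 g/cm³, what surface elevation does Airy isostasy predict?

5.16 km

Equating mass per unit area of the two columns: ρ_c h = (ρ_m − ρ_c) r.
h = r (ρ_m − ρ_c) / ρ_c = 22.75 km × (3.3 − 2.69) / 2.69 = 5.16 km.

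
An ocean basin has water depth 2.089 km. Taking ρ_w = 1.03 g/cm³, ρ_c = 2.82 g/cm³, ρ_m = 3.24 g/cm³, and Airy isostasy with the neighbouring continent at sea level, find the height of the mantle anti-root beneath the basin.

8.9 km

In Airy isostatic equilibrium: replacing crust with seawater at the top is compensated by replacing crust with mantle at the base: d (ρ_c − ρ_w) = a (ρ_m − ρ_c).
a = d (ρ_c − ρ_w)/(ρ_m − ρ_c) = 2.089 km × 1.79/0.42 = 8.9 km.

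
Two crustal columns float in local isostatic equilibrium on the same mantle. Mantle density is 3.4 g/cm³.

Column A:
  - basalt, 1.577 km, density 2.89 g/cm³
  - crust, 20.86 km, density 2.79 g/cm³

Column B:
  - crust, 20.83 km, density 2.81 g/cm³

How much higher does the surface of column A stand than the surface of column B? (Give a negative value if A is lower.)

0.364 km

For any compensation level in the mantle, the mantle terms cancel and isostasy reduces to e = (Σt_A − Σt_B) − (Σ(ρt)_A − Σ(ρt)_B) / ρ_m.
Σt_A = 22.437 km; Σt_B = 20.83 km; Σ(ρt)_A = 62.75693; Σ(ρt)_B = 58.5323 (in km·g/cm³).
e = (22.437 − 20.83) − (62.75693 − 58.5323) / 3.4 = 0.364 km.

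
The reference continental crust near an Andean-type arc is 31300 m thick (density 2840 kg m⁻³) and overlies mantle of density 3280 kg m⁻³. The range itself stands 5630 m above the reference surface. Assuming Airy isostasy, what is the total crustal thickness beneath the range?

73300 m

Root depth r = h ρ_c / (ρ_m − ρ_c) = 5630 m × 2840 / 440 = 36340 m.
Total thickness = T + h + r = 31300 m + 5630 m + 36340 m = 73300 m.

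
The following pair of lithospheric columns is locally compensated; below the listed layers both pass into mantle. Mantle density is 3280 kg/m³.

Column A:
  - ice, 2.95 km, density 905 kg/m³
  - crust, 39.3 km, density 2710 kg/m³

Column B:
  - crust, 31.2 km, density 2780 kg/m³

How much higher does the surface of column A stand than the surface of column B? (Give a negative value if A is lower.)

4.21 km

For any compensation level in the mantle, the mantle terms cancel and isostasy reduces to e = (Σt_A − Σt_B) − (Σ(ρt)_A − Σ(ρt)_B) / ρ_m.
Σt_A = 42.25 km; Σt_B = 31.2 km; Σ(ρt)_A = 109172.75; Σ(ρt)_B = 86736 (in km·kg/m³).
e = (42.25 − 31.2) − (109172.75 − 86736) / 3280 = 4.21 km.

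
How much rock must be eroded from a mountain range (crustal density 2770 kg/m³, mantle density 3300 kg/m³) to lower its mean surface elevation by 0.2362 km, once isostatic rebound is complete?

1.47 km

Net drop Δ = e − u = e − e ρ_c/ρ_m = e (ρ_m − ρ_c)/ρ_m.
e = Δ ρ_m/(ρ_m − ρ_c) = 0.2362 km × 3300/530 = 1.47 km.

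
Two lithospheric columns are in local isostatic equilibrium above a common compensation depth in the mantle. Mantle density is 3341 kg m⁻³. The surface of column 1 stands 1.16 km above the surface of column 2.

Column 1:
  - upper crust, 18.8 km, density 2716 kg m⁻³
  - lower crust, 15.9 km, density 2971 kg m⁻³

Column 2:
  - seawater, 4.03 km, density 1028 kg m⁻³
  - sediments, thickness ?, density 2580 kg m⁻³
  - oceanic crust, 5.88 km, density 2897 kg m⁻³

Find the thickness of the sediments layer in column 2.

Take the compensation level at the base of the deeper column (depth z_c below the surface of column 1) and equate Σ ρ_i t_i down to z_c; mantle fills any gap and the z_c terms cancel.
Column 1: 18.8×2716 + 15.9×2971 + (z_c − 34.7)×3341
Column 2: 1.16×0 + 4.03×1028 + x×2580 + 5.88×2897 + (z_c − 1.16 − 9.91 − x)×3341
The z_c×3341 term appears on both sides and cancels. Collect the known terms of each column as K = Σ(ρt)_known − 3341 × (depth of known layers): K_1 = 98299.7 − 3341×34.7 = −17633; K_2 = 21177.2 − 3341×(1.16 + 9.91) = −15807.67.
Balance: K_1 = K_2 − x×(3341 − 2580), so x = (K_2 − K_1)/(3341 − 2580) = 1825.33/761 = 2.4 km.

2.4 km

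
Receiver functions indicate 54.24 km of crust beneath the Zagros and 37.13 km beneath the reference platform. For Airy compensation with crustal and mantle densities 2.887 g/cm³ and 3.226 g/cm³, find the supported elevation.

1.8 km

Excess crust Δ = 54.24 km − 37.13 km = 17.11 km, split between elevation h and root r with h + r = Δ.
Airy balance ρ_c h = (ρ_m − ρ_c) r gives r = h ρ_c/(ρ_m − ρ_c), so h (1 + ρ_c/(ρ_m − ρ_c)) = Δ, i.e. h = Δ (ρ_m − ρ_c)/ρ_m.
h = 17.11 km × 0.339/3.226 = 1.8 km.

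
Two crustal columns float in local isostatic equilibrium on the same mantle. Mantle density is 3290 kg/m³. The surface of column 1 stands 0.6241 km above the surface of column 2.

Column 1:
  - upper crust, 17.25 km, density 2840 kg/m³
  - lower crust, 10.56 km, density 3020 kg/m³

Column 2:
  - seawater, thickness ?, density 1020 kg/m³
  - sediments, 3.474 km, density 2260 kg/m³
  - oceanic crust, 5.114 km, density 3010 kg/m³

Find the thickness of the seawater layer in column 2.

1.56 km

Take the compensation level at the base of the deeper column (depth z_c below the surface of column 1) and equate Σ ρ_i t_i down to z_c; mantle fills any gap and the z_c terms cancel.
Column 1: 17.25×2840 + 10.56×3020 + (z_c − 27.81)×3290
Column 2: 0.6241×0 + x×1020 + 3.474×2260 + 5.114×3010 + (z_c − 0.6241 − 8.588 − x)×3290
The z_c×3290 term appears on both sides and cancels. Collect the known terms of each column as K = Σ(ρt)_known − 3290 × (depth of known layers): K_1 = 80881.2 − 3290×27.81 = −10613.7; K_2 = 23244.38 − 3290×(0.6241 + 8.588) = −7063.429.
Balance: K_1 = K_2 − x×(3290 − 1020), so x = (K_2 − K_1)/(3290 − 1020) = 3550.27/2270 = 1.56 km.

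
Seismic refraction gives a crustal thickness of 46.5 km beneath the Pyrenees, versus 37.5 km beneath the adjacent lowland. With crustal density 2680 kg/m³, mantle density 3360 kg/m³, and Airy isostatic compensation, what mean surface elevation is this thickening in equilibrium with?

Excess crust Δ = 46.5 km − 37.5 km = 9 km, split between elevation h and root r with h + r = Δ.
Airy balance ρ_c h = (ρ_m − ρ_c) r gives r = h ρ_c/(ρ_m − ρ_c), so h (1 + ρ_c/(ρ_m − ρ_c)) = Δ, i.e. h = Δ (ρ_m − ρ_c)/ρ_m.
h = 9 km × 680/3360 = 1.82 km.

1.82 km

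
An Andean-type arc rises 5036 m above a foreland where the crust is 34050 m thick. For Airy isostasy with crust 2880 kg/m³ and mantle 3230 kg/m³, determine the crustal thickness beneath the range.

Root depth r = h ρ_c / (ρ_m − ρ_c) = 5036 m × 2880 / 350 = 41440 m.
Total thickness = T + h + r = 34050 m + 5036 m + 41440 m = 80500 m.

80500 m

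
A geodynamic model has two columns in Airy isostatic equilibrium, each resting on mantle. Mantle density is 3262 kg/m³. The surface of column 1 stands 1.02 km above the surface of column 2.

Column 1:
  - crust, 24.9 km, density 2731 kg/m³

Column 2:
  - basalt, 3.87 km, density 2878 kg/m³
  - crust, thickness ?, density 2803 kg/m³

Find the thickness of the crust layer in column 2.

Take the compensation level at the base of the deeper column (depth z_c below the surface of column 1) and equate Σ ρ_i t_i down to z_c; mantle fills any gap and the z_c terms cancel.
Column 1: 24.9×2731 + (z_c − 24.9)×3262
Column 2: 1.02×0 + 3.87×2878 + x×2803 + (z_c − 1.02 − 3.87 − x)×3262
The z_c×3262 term appears on both sides and cancels. Collect the known terms of each column as K = Σ(ρt)_known − 3262 × (depth of known layers): K_1 = 68001.9 − 3262×24.9 = −13221.9; K_2 = 11137.86 − 3262×(1.02 + 3.87) = −4813.32.
Balance: K_1 = K_2 − x×(3262 − 2803), so x = (K_2 − K_1)/(3262 − 2803) = 8408.58/459 = 18.3 km.

18.3 km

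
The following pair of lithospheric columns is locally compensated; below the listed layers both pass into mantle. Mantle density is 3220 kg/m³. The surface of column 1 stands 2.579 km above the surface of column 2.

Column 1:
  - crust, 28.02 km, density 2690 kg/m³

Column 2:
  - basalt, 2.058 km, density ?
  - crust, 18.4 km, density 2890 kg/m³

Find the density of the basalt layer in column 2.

Take the compensation level at the base of the deeper column (depth z_c below the surface of column 1) and equate Σ ρ_i t_i down to z_c; mantle fills any gap and the z_c terms cancel.
Column 1: 28.02×2690 + (z_c − 28.02)×3220
Column 2: 2.579×0 + 2.058×ρ + 18.4×2890 + (z_c − 2.579 − 20.458)×3220
The z_c×3220 term appears on both sides and cancels. Collect the known terms of each column as K = Σ(ρt)_known − 3220 × (depth of known layers): K_1 = 75373.8 − 3220×28.02 = −14850.6; K_2 = 53176 − 3220×(2.579 + 20.458) = −21003.14.
Balance: K_1 = K_2 + 2.058×ρ, so ρ = (K_1 − K_2)/2.058 = 6152.54/2.058 = 2990 kg/m³.

2990 kg/m³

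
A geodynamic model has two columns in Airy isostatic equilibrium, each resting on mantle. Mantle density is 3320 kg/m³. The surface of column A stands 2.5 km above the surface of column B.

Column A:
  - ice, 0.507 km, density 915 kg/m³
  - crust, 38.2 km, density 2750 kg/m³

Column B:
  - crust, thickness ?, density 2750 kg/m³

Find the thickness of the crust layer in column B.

Take the compensation level at the base of the deeper column (depth z_c below the surface of column A) and equate Σ ρ_i t_i down to z_c; mantle fills any gap and the z_c terms cancel.
Column A: 0.507×915 + 38.2×2750 + (z_c − 38.707)×3320
Column B: 2.5×0 + x×2750 + (z_c − 2.5 − 0 − x)×3320
The z_c×3320 term appears on both sides and cancels. Collect the known terms of each column as K = Σ(ρt)_known − 3320 × (depth of known layers): K_A = 105513.905 − 3320×38.707 = −22993.335; K_B = 0 − 3320×(2.5 + 0) = −8300.
Balance: K_A = K_B − x×(3320 − 2750), so x = (K_B − K_A)/(3320 − 2750) = 14693.3/570 = 25.8 km.

25.8 km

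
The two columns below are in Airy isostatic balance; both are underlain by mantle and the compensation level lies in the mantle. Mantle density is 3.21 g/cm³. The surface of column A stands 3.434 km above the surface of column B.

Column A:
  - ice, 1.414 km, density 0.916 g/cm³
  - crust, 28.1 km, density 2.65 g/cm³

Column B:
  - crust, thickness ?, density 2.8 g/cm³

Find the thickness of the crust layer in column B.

19.4 km

Take the compensation level at the base of the deeper column (depth z_c below the surface of column A) and equate Σ ρ_i t_i down to z_c; mantle fills any gap and the z_c terms cancel.
Column A: 1.414×0.916 + 28.1×2.65 + (z_c − 29.514)×3.21
Column B: 3.434×0 + x×2.8 + (z_c − 3.434 − 0 − x)×3.21
The z_c×3.21 term appears on both sides and cancels. Collect the known terms of each column as K = Σ(ρt)_known − 3.21 × (depth of known layers): K_A = 75.760224 − 3.21×29.514 = −18.979716; K_B = 0 − 3.21×(3.434 + 0) = −11.02314.
Balance: K_A = K_B − x×(3.21 − 2.8), so x = (K_B − K_A)/(3.21 − 2.8) = 7.95658/0.41 = 19.4 km.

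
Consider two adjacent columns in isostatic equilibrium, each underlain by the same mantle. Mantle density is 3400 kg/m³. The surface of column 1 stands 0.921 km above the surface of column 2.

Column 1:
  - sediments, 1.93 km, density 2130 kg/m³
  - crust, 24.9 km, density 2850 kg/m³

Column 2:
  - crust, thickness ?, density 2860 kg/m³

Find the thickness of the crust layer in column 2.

Take the compensation level at the base of the deeper column (depth z_c below the surface of column 1) and equate Σ ρ_i t_i down to z_c; mantle fills any gap and the z_c terms cancel.
Column 1: 1.93×2130 + 24.9×2850 + (z_c − 26.83)×3400
Column 2: 0.921×0 + x×2860 + (z_c − 0.921 − 0 − x)×3400
The z_c×3400 term appears on both sides and cancels. Collect the known terms of each column as K = Σ(ρt)_known − 3400 × (depth of known layers): K_1 = 75075.9 − 3400×26.83 = −16146.1; K_2 = 0 − 3400×(0.921 + 0) = −3131.4.
Balance: K_1 = K_2 − x×(3400 − 2860), so x = (K_2 − K_1)/(3400 − 2860) = 13014.7/540 = 24.1 km.

24.1 km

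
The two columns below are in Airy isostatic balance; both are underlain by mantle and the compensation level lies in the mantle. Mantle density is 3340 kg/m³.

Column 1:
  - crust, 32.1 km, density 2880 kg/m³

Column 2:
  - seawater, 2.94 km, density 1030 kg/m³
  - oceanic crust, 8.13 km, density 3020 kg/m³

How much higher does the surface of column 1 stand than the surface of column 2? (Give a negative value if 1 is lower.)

For any compensation level in the mantle, the mantle terms cancel and isostasy reduces to e = (Σt_1 − Σt_2) − (Σ(ρt)_1 − Σ(ρt)_2) / ρ_m.
Σt_1 = 32.1 km; Σt_2 = 11.07 km; Σ(ρt)_1 = 92448; Σ(ρt)_2 = 27580.8 (in km·kg/m³).
e = (32.1 − 11.07) − (92448 − 27580.8) / 3340 = 1.61 km.

1.61 km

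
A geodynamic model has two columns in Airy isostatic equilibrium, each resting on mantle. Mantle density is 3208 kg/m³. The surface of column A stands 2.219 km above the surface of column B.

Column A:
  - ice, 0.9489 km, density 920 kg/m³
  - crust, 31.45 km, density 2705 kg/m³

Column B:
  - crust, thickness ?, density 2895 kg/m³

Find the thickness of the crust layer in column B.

Take the compensation level at the base of the deeper column (depth z_c below the surface of column A) and equate Σ ρ_i t_i down to z_c; mantle fills any gap and the z_c terms cancel.
Column A: 0.9489×920 + 31.45×2705 + (z_c − 32.3989)×3208
Column B: 2.219×0 + x×2895 + (z_c − 2.219 − 0 − x)×3208
The z_c×3208 term appears on both sides and cancels. Collect the known terms of each column as K = Σ(ρt)_known − 3208 × (depth of known layers): K_A = 85945.238 − 3208×32.3989 = −17990.4332; K_B = 0 − 3208×(2.219 + 0) = −7118.552.
Balance: K_A = K_B − x×(3208 − 2895), so x = (K_B − K_A)/(3208 − 2895) = 10871.9/313 = 34.7 km.

34.7 km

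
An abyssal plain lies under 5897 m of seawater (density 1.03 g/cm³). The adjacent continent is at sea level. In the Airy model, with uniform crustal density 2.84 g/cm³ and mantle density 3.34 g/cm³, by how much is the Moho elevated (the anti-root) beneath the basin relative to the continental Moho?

21300 m

By Archimedes' principle applied to the lithosphere: replacing crust with seawater at the top is compensated by replacing crust with mantle at the base: d (ρ_c − ρ_w) = a (ρ_m − ρ_c).
a = d (ρ_c − ρ_w)/(ρ_m − ρ_c) = 5897 m × 1.81/0.5 = 21300 m.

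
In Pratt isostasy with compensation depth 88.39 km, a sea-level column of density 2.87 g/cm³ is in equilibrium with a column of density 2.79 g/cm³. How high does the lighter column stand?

2.53 km

ρ_ref D = ρ (D + h) → h = D (ρ_ref − ρ)/ρ.
h = 88.39 km × (2.87 − 2.79)/2.79 = 2.53 km.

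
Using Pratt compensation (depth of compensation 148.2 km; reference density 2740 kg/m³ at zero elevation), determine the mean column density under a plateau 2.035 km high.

Pratt balance: ρ_ref D = ρ (D + h).
ρ = ρ_ref D/(D + h) = 2740 × 148.2 km/(148.2 km + 2.035 km) = 2700 kg/m³.

2700 kg/m³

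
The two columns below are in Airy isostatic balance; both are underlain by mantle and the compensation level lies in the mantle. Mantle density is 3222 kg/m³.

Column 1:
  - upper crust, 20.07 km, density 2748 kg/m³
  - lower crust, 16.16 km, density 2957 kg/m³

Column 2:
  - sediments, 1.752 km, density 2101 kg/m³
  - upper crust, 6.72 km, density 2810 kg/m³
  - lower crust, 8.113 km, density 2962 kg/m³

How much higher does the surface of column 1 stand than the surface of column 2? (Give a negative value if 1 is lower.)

For any compensation level in the mantle, the mantle terms cancel and isostasy reduces to e = (Σt_1 − Σt_2) − (Σ(ρt)_1 − Σ(ρt)_2) / ρ_m.
Σt_1 = 36.23 km; Σt_2 = 16.585 km; Σ(ρt)_1 = 102937.48; Σ(ρt)_2 = 46594.858 (in km·kg/m³).
e = (36.23 − 16.585) − (102937.48 − 46594.858) / 3222 = 2.16 km.

2.16 km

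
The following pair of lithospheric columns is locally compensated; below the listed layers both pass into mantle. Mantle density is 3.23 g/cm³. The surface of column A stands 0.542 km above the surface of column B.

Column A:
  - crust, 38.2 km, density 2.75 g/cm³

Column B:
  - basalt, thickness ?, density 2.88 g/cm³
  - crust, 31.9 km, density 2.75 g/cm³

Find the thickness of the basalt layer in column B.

3.64 km

Take the compensation level at the base of the deeper column (depth z_c below the surface of column A) and equate Σ ρ_i t_i down to z_c; mantle fills any gap and the z_c terms cancel.
Column A: 38.2×2.75 + (z_c − 38.2)×3.23
Column B: 0.542×0 + x×2.88 + 31.9×2.75 + (z_c − 0.542 − 31.9 − x)×3.23
The z_c×3.23 term appears on both sides and cancels. Collect the known terms of each column as K = Σ(ρt)_known − 3.23 × (depth of known layers): K_A = 105.05 − 3.23×38.2 = −18.336; K_B = 87.725 − 3.23×(0.542 + 31.9) = −17.06266.
Balance: K_A = K_B − x×(3.23 − 2.88), so x = (K_B − K_A)/(3.23 − 2.88) = 1.27334/0.35 = 3.64 km.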